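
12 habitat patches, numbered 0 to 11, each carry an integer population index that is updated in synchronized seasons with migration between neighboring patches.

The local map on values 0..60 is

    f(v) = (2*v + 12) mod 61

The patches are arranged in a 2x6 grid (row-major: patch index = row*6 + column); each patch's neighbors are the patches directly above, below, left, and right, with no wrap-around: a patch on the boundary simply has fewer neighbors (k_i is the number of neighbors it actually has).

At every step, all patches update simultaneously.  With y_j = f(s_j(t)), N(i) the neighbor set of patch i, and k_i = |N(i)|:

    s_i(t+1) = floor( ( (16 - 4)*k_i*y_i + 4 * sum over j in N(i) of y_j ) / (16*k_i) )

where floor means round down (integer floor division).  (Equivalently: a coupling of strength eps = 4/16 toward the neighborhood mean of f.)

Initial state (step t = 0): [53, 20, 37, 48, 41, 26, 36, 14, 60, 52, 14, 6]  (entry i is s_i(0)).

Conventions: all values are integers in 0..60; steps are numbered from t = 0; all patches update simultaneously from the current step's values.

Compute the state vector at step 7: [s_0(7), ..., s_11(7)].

Simulating step by step:
t=0: [53, 20, 37, 48, 41, 26, 36, 14, 60, 52, 14, 6]
t=1: [52, 49, 27, 44, 32, 9, 29, 37, 17, 49, 39, 23]
t=2: [48, 43, 14, 35, 19, 31, 16, 27, 41, 46, 31, 50]
t=3: [45, 35, 37, 26, 41, 22, 39, 13, 32, 37, 21, 41]
t=4: [37, 24, 22, 9, 34, 50, 31, 33, 18, 24, 48, 38]
t=5: [27, 53, 53, 33, 24, 44, 15, 22, 47, 55, 44, 32]
t=6: [16, 52, 52, 22, 52, 38, 39, 54, 43, 8, 35, 21]
t=7: [43, 54, 53, 53, 49, 33, 34, 54, 39, 30, 27, 46]

Answer: [43, 54, 53, 53, 49, 33, 34, 54, 39, 30, 27, 46]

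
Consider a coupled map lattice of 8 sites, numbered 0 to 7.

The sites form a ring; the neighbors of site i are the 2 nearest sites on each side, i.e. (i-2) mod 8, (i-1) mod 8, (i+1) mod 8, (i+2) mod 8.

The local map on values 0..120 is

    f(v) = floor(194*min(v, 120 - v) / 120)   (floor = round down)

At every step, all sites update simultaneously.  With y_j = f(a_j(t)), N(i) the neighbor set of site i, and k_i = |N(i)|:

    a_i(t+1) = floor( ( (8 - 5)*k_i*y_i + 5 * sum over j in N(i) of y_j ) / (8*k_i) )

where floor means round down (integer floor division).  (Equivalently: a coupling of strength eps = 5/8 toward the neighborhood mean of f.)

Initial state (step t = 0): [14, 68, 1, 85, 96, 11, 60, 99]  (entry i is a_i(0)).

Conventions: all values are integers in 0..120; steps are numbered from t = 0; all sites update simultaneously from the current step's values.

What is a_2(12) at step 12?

Answer: a_2(12) = 74

Derivation:
t=0: [14, 68, 1, 85, 96, 11, 60, 99]
t=1: [41, 49, 31, 42, 40, 41, 53, 46]
t=2: [69, 69, 61, 65, 65, 70, 74, 74]
t=3: [81, 83, 88, 86, 85, 80, 78, 77]
t=4: [62, 59, 55, 56, 57, 62, 64, 65]
t=5: [91, 91, 90, 91, 90, 91, 90, 90]
t=6: [46, 46, 47, 46, 47, 46, 47, 47]
t=7: [74, 74, 74, 74, 74, 74, 74, 74]
t=8: [74, 74, 74, 74, 74, 74, 74, 74]
t=9: [74, 74, 74, 74, 74, 74, 74, 74]
t=10: [74, 74, 74, 74, 74, 74, 74, 74]
t=11: [74, 74, 74, 74, 74, 74, 74, 74]
t=12: [74, 74, 74, 74, 74, 74, 74, 74]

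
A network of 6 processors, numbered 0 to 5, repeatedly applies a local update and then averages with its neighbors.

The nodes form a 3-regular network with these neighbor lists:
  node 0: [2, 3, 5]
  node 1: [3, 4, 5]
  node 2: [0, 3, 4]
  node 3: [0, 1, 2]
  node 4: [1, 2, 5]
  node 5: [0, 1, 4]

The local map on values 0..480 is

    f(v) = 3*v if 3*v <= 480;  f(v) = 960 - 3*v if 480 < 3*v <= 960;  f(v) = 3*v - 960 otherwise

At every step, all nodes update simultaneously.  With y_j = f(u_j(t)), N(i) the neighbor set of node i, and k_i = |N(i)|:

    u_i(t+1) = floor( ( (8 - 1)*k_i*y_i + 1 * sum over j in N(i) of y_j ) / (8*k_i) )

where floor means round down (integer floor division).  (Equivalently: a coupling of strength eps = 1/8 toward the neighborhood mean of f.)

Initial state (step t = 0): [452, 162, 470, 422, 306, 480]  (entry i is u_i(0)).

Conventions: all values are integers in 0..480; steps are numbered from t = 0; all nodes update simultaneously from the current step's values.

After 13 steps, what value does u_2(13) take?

Simulating step by step:
t=0: [452, 162, 470, 422, 306, 480]
t=1: [398, 449, 424, 322, 95, 458]
t=2: [235, 368, 294, 44, 295, 400]
t=3: [241, 144, 87, 135, 84, 229]
t=4: [246, 416, 265, 393, 260, 277]
t=5: [215, 274, 170, 219, 181, 141]
t=6: [324, 168, 436, 302, 407, 406]
t=7: [38, 422, 318, 81, 272, 256]
t=8: [118, 291, 26, 230, 147, 191]
t=9: [340, 121, 112, 257, 408, 375]
t=10: [81, 343, 315, 197, 267, 173]
t=11: [247, 100, 45, 336, 161, 405]
t=12: [209, 295, 149, 69, 446, 264]
t=13: [325, 97, 429, 216, 359, 179]

Answer: u_2(13) = 429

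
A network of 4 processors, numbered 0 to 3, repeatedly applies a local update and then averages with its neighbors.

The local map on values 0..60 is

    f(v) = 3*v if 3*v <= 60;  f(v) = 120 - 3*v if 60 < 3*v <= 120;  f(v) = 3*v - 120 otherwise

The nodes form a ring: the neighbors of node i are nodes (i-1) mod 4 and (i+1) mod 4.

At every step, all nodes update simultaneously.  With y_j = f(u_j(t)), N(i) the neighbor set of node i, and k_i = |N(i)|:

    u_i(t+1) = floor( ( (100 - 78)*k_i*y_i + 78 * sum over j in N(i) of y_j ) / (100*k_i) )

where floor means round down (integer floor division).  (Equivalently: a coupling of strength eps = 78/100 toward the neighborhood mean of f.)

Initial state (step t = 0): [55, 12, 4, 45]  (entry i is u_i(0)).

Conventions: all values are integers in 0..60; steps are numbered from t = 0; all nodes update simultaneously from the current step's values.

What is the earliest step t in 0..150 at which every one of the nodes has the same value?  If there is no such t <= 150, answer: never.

Answer: 24
Key observation: Synchronization is absorbing here: once all nodes are equal they stay equal, and step 24 is the first all-equal step.

Derivation:
t=0: [55, 12, 4, 45]  (not all equal)
t=1: [29, 30, 22, 25]  (not all equal)
t=2: [36, 40, 41, 43]  (not all equal)
t=3: [6, 5, 4, 7]  (not all equal)
t=4: [18, 15, 16, 16]  (not all equal)
t=5: [48, 49, 46, 50]  (not all equal)
t=6: [27, 22, 26, 22]  (not all equal)
t=7: [50, 43, 51, 43]  (not all equal)
t=8: [13, 26, 14, 26]  (not all equal)
t=9: [41, 40, 42, 40]  (not all equal)
t=10: [0, 3, 1, 3]  (not all equal)
t=11: [7, 3, 7, 3]  (not all equal)
t=12: [11, 18, 11, 18]  (not all equal)
t=13: [49, 37, 49, 37]  (not all equal)
t=14: [12, 23, 12, 23]  (not all equal)
t=15: [47, 39, 47, 39]  (not all equal)
t=16: [6, 17, 6, 17]  (not all equal)
t=17: [43, 25, 43, 25]  (not all equal)
t=18: [37, 16, 37, 16]  (not all equal)
t=19: [39, 17, 39, 17]  (not all equal)
t=20: [40, 13, 40, 13]  (not all equal)
t=21: [30, 8, 30, 8]  (not all equal)
t=22: [25, 28, 25, 28]  (not all equal)
t=23: [37, 43, 37, 43]  (not all equal)
t=24: [9, 9, 9, 9]  (all equal)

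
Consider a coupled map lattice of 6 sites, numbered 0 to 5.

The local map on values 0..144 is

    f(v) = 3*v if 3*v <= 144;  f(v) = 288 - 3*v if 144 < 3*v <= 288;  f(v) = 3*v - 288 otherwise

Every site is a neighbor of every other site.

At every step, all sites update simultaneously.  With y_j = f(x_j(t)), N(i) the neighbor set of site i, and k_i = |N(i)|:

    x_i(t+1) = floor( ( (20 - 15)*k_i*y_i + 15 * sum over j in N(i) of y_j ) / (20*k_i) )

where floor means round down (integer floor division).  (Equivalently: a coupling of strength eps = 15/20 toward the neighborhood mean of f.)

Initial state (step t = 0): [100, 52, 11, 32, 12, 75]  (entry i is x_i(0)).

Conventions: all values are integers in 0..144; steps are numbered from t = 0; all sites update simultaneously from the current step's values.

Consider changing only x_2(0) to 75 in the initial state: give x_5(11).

Answer: x_5(11) = 117
Key observation: This trace re-runs the system from the modified initial state.

Derivation:
t=0: [100, 52, 75, 32, 12, 75]
t=1: [61, 73, 66, 69, 63, 66]
t=2: [90, 87, 89, 88, 90, 89]
t=3: [21, 22, 21, 21, 21, 21]
t=4: [63, 63, 63, 63, 63, 63]
t=5: [99, 99, 99, 99, 99, 99]
t=6: [9, 9, 9, 9, 9, 9]
t=7: [27, 27, 27, 27, 27, 27]
t=8: [81, 81, 81, 81, 81, 81]
t=9: [45, 45, 45, 45, 45, 45]
t=10: [135, 135, 135, 135, 135, 135]
t=11: [117, 117, 117, 117, 117, 117]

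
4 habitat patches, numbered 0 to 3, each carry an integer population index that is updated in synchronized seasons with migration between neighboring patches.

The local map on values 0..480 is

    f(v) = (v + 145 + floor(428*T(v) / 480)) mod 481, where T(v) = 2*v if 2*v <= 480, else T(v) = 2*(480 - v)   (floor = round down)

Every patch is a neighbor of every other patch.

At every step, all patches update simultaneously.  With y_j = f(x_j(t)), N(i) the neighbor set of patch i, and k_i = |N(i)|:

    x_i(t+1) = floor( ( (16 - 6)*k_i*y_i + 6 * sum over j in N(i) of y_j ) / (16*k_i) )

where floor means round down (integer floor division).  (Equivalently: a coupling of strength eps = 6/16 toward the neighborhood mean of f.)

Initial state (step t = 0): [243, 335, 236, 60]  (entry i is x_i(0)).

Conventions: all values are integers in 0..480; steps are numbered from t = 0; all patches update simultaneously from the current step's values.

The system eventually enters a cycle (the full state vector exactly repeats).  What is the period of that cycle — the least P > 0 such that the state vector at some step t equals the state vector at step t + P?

Simulating step by step:
t=0: [243, 335, 236, 60]
t=1: [316, 280, 312, 308]
t=2: [276, 290, 278, 279]
t=3: [301, 295, 300, 300]
t=4: [284, 286, 285, 285]
t=5: [296, 295, 296, 296]
t=6: [288, 288, 288, 288]
t=7: [294, 294, 294, 294]
t=8: [289, 289, 289, 289]
t=9: [293, 293, 293, 293]
t=10: [290, 290, 290, 290]
t=11: [292, 292, 292, 292]
t=12: [291, 291, 291, 291]
t=13: [292, 292, 292, 292]

Answer: 2
Key observation: The state at step 11, [292, 292, 292, 292], reappears at step 13 — and no state repeats earlier — so the cycle the system enters has period 2.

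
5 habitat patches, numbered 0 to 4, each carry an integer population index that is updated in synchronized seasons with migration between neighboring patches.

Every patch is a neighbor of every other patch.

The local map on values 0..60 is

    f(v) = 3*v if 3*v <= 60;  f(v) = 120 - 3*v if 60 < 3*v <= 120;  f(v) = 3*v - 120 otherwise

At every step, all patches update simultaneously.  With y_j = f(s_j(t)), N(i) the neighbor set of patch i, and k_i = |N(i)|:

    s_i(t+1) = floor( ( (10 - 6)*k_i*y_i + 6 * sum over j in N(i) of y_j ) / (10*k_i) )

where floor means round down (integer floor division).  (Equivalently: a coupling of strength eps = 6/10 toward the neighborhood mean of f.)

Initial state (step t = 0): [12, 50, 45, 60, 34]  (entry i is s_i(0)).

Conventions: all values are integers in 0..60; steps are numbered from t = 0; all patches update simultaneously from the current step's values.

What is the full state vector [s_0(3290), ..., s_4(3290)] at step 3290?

Simulating step by step:
t=0: [12, 50, 45, 60, 34]
t=1: [32, 31, 27, 38, 28]
t=2: [25, 26, 29, 21, 28]
t=3: [43, 42, 40, 46, 40]
t=4: [7, 6, 4, 9, 4]
t=5: [18, 18, 16, 20, 16]
t=6: [53, 53, 51, 54, 51]
t=7: [37, 37, 36, 38, 36]
t=8: [9, 9, 10, 8, 10]
t=9: [27, 27, 28, 26, 28]
t=10: [38, 38, 37, 39, 37]
t=11: [6, 6, 7, 5, 7]
t=12: [18, 18, 19, 17, 19]
t=13: [54, 54, 55, 53, 55]
t=14: [42, 42, 43, 41, 43]
t=15: [6, 6, 7, 5, 7]

Answer: [42, 42, 43, 41, 43]
Key observation: The state at step 11, [6, 6, 7, 5, 7], reappears at step 15: the system is in a cycle of period 4 from step 11 on.  Therefore the state at step 3290 equals the state at step 11 + ((3290 - 11) mod 4) = 14, which is [42, 42, 43, 41, 43].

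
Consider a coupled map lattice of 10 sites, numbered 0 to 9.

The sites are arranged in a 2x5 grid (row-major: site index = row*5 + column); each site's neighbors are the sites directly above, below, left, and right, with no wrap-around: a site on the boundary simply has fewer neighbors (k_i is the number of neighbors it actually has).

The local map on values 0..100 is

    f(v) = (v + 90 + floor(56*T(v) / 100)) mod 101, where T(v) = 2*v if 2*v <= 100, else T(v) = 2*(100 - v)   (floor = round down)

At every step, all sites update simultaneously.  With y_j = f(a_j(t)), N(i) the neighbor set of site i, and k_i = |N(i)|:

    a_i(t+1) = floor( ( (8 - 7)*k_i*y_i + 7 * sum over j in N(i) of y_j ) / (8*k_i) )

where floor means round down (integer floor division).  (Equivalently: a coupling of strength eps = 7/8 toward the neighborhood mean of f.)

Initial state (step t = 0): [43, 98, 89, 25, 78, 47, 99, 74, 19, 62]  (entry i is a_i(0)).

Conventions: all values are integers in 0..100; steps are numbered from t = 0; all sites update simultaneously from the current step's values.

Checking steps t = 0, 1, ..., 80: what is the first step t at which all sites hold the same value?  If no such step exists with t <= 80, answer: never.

Answer: 4
Key observation: Synchronization is absorbing here: once all sites are equal they stay equal, and step 4 is the first all-equal step.

Derivation:
t=0: [43, 98, 89, 25, 78, 47, 99, 74, 19, 62]  (not all equal)
t=1: [87, 86, 76, 66, 70, 84, 89, 72, 69, 64]  (not all equal)
t=2: [90, 90, 91, 91, 92, 90, 90, 91, 92, 92]  (not all equal)
t=3: [90, 90, 90, 89, 89, 90, 90, 89, 89, 89]  (not all equal)
t=4: [90, 90, 90, 90, 90, 90, 90, 90, 90, 90]  (all equal)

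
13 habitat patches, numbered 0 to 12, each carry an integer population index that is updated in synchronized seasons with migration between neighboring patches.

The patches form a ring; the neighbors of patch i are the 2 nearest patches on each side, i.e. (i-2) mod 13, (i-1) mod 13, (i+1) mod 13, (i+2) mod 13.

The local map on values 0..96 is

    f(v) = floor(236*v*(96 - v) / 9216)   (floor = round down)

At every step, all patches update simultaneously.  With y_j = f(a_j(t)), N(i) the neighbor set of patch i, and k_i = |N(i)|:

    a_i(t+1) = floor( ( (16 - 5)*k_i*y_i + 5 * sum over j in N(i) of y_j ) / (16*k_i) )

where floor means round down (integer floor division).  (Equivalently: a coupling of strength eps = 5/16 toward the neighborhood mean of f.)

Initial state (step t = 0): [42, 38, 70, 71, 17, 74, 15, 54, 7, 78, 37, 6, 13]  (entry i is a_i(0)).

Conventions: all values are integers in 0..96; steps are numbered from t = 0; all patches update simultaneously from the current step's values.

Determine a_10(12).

Answer: a_10(12) = 56

Derivation:
t=0: [42, 38, 70, 71, 17, 74, 15, 54, 7, 78, 37, 6, 13]
t=1: [50, 52, 46, 44, 36, 41, 32, 49, 24, 35, 44, 22, 32]
t=2: [56, 57, 57, 57, 55, 56, 52, 56, 47, 52, 54, 45, 52]
t=3: [57, 56, 56, 56, 56, 57, 57, 57, 57, 57, 58, 57, 57]
t=4: [56, 56, 56, 56, 56, 56, 56, 56, 56, 56, 56, 56, 56]
t=5: [57, 57, 57, 57, 57, 57, 57, 57, 57, 57, 57, 57, 57]
t=6: [56, 56, 56, 56, 56, 56, 56, 56, 56, 56, 56, 56, 56]
t=7: [57, 57, 57, 57, 57, 57, 57, 57, 57, 57, 57, 57, 57]
t=8: [56, 56, 56, 56, 56, 56, 56, 56, 56, 56, 56, 56, 56]
t=9: [57, 57, 57, 57, 57, 57, 57, 57, 57, 57, 57, 57, 57]
t=10: [56, 56, 56, 56, 56, 56, 56, 56, 56, 56, 56, 56, 56]
t=11: [57, 57, 57, 57, 57, 57, 57, 57, 57, 57, 57, 57, 57]
t=12: [56, 56, 56, 56, 56, 56, 56, 56, 56, 56, 56, 56, 56]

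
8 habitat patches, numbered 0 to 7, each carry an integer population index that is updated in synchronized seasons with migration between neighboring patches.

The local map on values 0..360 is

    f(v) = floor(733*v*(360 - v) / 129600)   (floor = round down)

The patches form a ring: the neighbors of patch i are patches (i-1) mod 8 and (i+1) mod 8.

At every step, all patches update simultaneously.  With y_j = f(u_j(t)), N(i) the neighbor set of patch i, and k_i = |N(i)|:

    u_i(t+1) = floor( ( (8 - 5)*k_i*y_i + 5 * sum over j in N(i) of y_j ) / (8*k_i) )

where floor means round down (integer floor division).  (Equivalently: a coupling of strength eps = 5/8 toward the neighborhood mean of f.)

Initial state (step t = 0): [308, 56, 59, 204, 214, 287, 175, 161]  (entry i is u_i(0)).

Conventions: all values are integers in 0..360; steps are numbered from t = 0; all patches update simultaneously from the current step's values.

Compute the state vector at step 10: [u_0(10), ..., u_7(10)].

Answer: [183, 183, 183, 183, 183, 183, 183, 183]

Derivation:
t=0: [308, 56, 59, 204, 214, 287, 175, 161]
t=1: [120, 95, 123, 153, 158, 156, 162, 153]
t=2: [161, 155, 161, 174, 179, 179, 179, 174]
t=3: [181, 180, 181, 182, 183, 183, 183, 182]
t=4: [183, 183, 183, 183, 183, 183, 183, 183]
t=5: [183, 183, 183, 183, 183, 183, 183, 183]
t=6: [183, 183, 183, 183, 183, 183, 183, 183]
t=7: [183, 183, 183, 183, 183, 183, 183, 183]
t=8: [183, 183, 183, 183, 183, 183, 183, 183]
t=9: [183, 183, 183, 183, 183, 183, 183, 183]
t=10: [183, 183, 183, 183, 183, 183, 183, 183]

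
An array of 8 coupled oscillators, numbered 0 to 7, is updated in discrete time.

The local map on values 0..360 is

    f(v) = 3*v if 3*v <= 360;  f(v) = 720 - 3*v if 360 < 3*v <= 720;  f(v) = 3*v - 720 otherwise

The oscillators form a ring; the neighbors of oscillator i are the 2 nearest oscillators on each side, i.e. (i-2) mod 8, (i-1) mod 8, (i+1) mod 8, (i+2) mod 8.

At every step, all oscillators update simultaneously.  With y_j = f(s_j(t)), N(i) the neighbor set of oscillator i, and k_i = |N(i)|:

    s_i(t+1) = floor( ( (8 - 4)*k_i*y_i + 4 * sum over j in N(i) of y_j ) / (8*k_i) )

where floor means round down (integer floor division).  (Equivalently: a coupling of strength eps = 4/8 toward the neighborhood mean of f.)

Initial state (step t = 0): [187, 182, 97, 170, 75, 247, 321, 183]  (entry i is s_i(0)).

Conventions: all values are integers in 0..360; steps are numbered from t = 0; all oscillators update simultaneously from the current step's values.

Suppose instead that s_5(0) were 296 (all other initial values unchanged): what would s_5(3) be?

Answer: s_5(3) = 299
Key observation: This trace re-runs the system from the modified initial state.

Derivation:
t=0: [187, 182, 97, 170, 75, 296, 321, 183]
t=1: [189, 190, 241, 212, 226, 190, 211, 178]
t=2: [129, 128, 55, 85, 61, 124, 109, 160]
t=3: [300, 292, 220, 256, 228, 299, 301, 288]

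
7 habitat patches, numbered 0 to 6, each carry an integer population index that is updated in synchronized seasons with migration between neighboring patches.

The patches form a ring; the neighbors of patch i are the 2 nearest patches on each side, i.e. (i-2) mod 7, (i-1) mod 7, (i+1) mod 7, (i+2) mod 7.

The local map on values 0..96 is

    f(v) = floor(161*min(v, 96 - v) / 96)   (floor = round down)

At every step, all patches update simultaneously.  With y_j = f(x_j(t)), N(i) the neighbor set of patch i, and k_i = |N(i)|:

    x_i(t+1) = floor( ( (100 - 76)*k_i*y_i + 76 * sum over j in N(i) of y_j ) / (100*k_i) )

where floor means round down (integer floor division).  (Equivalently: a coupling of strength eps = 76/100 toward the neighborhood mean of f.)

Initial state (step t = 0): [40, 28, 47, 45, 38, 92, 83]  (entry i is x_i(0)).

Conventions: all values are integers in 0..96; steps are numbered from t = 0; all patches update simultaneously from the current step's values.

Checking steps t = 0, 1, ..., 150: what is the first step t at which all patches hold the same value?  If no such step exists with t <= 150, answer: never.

Answer: 9
Key observation: Synchronization is absorbing here: once all patches are equal they stay equal, and step 9 is the first all-equal step.

Derivation:
t=0: [40, 28, 47, 45, 38, 92, 83]  (not all equal)
t=1: [44, 56, 66, 54, 49, 44, 39]  (not all equal)
t=2: [65, 65, 66, 67, 67, 71, 70]  (not all equal)
t=3: [47, 48, 49, 47, 46, 45, 46]  (not all equal)
t=4: [77, 78, 78, 77, 77, 76, 77]  (not all equal)
t=5: [31, 30, 30, 31, 31, 31, 31]  (not all equal)
t=6: [50, 50, 50, 50, 50, 51, 50]  (not all equal)
t=7: [76, 77, 77, 76, 76, 76, 76]  (not all equal)
t=8: [32, 32, 32, 32, 32, 33, 32]  (not all equal)
t=9: [53, 53, 53, 53, 53, 53, 53]  (all equal)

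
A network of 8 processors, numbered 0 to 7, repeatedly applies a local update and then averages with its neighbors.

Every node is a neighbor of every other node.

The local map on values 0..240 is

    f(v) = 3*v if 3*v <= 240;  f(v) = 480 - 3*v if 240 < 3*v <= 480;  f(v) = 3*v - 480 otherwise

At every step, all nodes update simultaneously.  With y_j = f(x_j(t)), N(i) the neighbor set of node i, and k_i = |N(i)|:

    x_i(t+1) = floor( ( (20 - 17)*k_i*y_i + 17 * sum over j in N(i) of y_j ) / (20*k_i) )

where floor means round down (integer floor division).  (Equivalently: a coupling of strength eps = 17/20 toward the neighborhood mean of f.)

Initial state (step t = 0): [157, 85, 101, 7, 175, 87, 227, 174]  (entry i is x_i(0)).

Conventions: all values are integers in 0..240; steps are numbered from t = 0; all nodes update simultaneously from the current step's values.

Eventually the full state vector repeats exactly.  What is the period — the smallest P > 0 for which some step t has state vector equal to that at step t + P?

Simulating step by step:
t=0: [157, 85, 101, 7, 175, 87, 227, 174]
t=1: [114, 120, 119, 114, 115, 120, 119, 115]
t=2: [129, 128, 128, 129, 129, 128, 128, 129]
t=3: [94, 94, 94, 94, 94, 94, 94, 94]
t=4: [198, 198, 198, 198, 198, 198, 198, 198]
t=5: [114, 114, 114, 114, 114, 114, 114, 114]
t=6: [138, 138, 138, 138, 138, 138, 138, 138]
t=7: [66, 66, 66, 66, 66, 66, 66, 66]
t=8: [198, 198, 198, 198, 198, 198, 198, 198]

Answer: 4
Key observation: The state at step 4, [198, 198, 198, 198, 198, 198, 198, 198], reappears at step 8 — and no state repeats earlier — so the cycle the system enters has period 4.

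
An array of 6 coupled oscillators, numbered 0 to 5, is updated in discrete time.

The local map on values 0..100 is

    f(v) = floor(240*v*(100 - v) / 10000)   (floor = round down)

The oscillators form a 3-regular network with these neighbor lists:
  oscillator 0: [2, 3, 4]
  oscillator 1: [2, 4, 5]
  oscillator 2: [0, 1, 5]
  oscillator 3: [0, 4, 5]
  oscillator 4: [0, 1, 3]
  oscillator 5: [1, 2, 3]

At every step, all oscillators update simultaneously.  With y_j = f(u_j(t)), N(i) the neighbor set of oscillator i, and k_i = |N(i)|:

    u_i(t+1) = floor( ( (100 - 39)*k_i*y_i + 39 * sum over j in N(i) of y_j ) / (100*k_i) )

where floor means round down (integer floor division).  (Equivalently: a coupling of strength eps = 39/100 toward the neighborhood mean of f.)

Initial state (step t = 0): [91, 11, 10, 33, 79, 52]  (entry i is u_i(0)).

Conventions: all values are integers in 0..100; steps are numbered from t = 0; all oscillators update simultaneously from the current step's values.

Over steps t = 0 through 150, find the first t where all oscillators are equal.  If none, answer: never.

Answer: 3
Key observation: Synchronization is absorbing here: once all oscillators are equal they stay equal, and step 3 is the first all-equal step.

Derivation:
t=0: [91, 11, 10, 33, 79, 52]  (not all equal)
t=1: [26, 29, 25, 47, 36, 48]  (not all equal)
t=2: [48, 50, 47, 56, 53, 55]  (not all equal)
t=3: [59, 59, 59, 59, 59, 59]  (all equal)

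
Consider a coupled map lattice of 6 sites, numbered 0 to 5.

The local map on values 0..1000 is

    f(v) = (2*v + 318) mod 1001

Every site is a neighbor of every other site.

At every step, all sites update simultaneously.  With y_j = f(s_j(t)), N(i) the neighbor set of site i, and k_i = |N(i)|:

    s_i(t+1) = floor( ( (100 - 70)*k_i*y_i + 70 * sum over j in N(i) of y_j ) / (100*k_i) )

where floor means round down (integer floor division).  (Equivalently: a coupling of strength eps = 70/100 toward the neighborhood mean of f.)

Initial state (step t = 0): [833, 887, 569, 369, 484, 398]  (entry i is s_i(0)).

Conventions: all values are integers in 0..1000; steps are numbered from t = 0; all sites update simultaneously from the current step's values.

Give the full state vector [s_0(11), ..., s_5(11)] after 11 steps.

Answer: [39, 39, 39, 39, 39, 39]

Derivation:
t=0: [833, 887, 569, 369, 484, 398]
t=1: [434, 291, 350, 286, 322, 295]
t=2: [570, 684, 543, 683, 694, 685]
t=3: [579, 616, 571, 616, 619, 616]
t=4: [515, 526, 512, 526, 527, 526]
t=5: [358, 362, 357, 362, 362, 362]
t=6: [37, 38, 36, 38, 38, 38]
t=7: [392, 393, 392, 393, 393, 393]
t=8: [102, 102, 102, 102, 102, 102]
t=9: [522, 522, 522, 522, 522, 522]
t=10: [361, 361, 361, 361, 361, 361]
t=11: [39, 39, 39, 39, 39, 39]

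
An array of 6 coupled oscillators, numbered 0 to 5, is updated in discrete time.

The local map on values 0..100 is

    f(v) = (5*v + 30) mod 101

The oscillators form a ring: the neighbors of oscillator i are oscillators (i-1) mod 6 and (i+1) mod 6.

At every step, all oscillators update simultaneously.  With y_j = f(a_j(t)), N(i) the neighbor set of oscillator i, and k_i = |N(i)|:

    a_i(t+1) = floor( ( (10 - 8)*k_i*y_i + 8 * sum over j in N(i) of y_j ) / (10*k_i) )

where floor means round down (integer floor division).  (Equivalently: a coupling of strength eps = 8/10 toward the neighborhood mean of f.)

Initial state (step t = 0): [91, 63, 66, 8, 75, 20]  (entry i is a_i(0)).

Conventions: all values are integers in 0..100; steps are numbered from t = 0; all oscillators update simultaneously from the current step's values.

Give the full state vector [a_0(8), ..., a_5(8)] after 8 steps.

Answer: [57, 48, 47, 51, 81, 68]

Derivation:
t=0: [91, 63, 66, 8, 75, 20]
t=1: [44, 63, 56, 37, 39, 38]
t=2: [33, 30, 23, 14, 17, 32]
t=3: [86, 71, 80, 43, 78, 61]
t=4: [56, 49, 55, 25, 33, 35]
t=5: [31, 18, 51, 49, 41, 41]
t=6: [37, 70, 53, 61, 49, 53]
t=7: [70, 57, 62, 72, 64, 53]
t=8: [57, 48, 47, 51, 81, 68]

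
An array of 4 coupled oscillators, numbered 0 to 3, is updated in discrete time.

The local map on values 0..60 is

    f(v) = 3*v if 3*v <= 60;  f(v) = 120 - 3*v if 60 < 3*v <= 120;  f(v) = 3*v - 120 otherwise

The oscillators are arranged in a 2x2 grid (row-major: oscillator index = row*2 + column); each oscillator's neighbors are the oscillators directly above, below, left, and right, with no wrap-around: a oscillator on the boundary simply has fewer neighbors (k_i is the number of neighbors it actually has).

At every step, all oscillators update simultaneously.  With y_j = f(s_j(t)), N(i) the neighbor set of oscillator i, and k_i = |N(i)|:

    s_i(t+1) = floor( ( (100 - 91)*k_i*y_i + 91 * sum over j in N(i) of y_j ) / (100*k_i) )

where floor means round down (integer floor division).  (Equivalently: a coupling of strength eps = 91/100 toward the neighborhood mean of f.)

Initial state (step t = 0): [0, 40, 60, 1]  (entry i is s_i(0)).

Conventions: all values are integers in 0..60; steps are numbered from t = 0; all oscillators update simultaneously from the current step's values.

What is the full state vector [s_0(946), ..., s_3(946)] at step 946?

Simulating step by step:
t=0: [0, 40, 60, 1]
t=1: [27, 1, 6, 27]
t=2: [13, 35, 37, 13]
t=3: [14, 36, 36, 14]
t=4: [14, 39, 39, 14]
t=5: [6, 38, 38, 6]
t=6: [7, 16, 16, 7]
t=7: [45, 23, 23, 45]
t=8: [47, 18, 18, 47]
t=9: [51, 23, 23, 51]
t=10: [49, 34, 34, 49]
t=11: [18, 26, 26, 18]
t=12: [43, 52, 52, 43]
t=13: [33, 11, 11, 33]
t=14: [31, 22, 22, 31]
t=15: [51, 29, 29, 51]
t=16: [33, 33, 33, 33]
t=17: [21, 21, 21, 21]
t=18: [57, 57, 57, 57]
t=19: [51, 51, 51, 51]
t=20: [33, 33, 33, 33]

Answer: [57, 57, 57, 57]
Key observation: The state at step 16, [33, 33, 33, 33], reappears at step 20: the system is in a cycle of period 4 from step 16 on.  Therefore the state at step 946 equals the state at step 16 + ((946 - 16) mod 4) = 18, which is [57, 57, 57, 57].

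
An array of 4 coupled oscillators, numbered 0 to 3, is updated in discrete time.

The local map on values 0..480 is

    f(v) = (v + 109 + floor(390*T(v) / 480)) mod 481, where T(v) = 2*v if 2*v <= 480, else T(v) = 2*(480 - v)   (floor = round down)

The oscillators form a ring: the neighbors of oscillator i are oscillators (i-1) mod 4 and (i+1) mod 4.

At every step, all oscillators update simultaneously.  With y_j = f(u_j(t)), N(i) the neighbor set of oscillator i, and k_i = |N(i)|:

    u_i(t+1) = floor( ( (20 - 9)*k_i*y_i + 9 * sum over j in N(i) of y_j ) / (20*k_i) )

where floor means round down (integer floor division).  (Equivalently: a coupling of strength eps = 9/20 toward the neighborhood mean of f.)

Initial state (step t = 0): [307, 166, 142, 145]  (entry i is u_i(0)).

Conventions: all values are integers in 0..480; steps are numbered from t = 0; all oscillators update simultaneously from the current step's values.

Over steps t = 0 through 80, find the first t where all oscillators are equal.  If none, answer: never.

Answer: 17
Key observation: Synchronization is absorbing here: once all oscillators are equal they stay equal, and step 17 is the first all-equal step.

Derivation:
t=0: [307, 166, 142, 145]  (not all equal)
t=1: [134, 83, 15, 53]  (not all equal)
t=2: [382, 316, 210, 273]  (not all equal)
t=3: [193, 193, 199, 208]  (not all equal)
t=4: [143, 137, 151, 159]  (not all equal)
t=5: [117, 263, 128, 30]  (not all equal)
t=6: [325, 327, 341, 296]  (not all equal)
t=7: [208, 201, 202, 212]  (not all equal)
t=8: [171, 159, 163, 175]  (not all equal)
t=9: [71, 54, 59, 77]  (not all equal)
t=10: [288, 263, 270, 296]  (not all equal)
t=11: [230, 238, 236, 227]  (not all equal)
t=12: [233, 246, 242, 230]  (not all equal)
t=13: [240, 251, 249, 238]  (not all equal)
t=14: [255, 252, 251, 253]  (not all equal)
t=15: [248, 249, 250, 249]  (not all equal)
t=16: [252, 252, 251, 252]  (not all equal)
t=17: [250, 250, 250, 250]  (all equal)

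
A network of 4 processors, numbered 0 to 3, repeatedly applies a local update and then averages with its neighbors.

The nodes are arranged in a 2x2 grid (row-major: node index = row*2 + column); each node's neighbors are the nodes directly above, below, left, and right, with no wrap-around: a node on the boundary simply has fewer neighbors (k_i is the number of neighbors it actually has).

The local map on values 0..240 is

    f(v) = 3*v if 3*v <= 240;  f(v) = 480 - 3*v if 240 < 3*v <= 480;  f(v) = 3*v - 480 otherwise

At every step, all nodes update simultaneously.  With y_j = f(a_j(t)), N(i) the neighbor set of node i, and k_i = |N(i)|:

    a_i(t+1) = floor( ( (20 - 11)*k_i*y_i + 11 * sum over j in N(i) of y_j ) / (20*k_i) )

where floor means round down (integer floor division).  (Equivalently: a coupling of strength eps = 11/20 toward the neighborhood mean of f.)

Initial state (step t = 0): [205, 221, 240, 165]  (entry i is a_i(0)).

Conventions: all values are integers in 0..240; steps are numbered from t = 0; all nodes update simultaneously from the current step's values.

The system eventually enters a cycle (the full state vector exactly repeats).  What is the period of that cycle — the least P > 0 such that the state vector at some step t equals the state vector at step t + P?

Simulating step by step:
t=0: [205, 221, 240, 165]
t=1: [177, 123, 149, 123]
t=2: [62, 94, 59, 89]
t=3: [186, 198, 189, 198]
t=4: [90, 104, 91, 106]
t=5: [197, 177, 195, 176]
t=6: [92, 66, 90, 64]
t=7: [204, 198, 203, 198]
t=8: [126, 118, 125, 118]
t=9: [109, 119, 109, 120]
t=10: [144, 130, 143, 129]
t=11: [60, 79, 61, 80]
t=12: [196, 222, 197, 223]
t=13: [130, 165, 131, 166]
t=14: [68, 36, 68, 36]
t=15: [177, 134, 177, 134]
t=16: [58, 70, 58, 70]
t=17: [183, 200, 183, 200]
t=18: [83, 105, 83, 105]
t=19: [212, 183, 212, 183]
t=20: [132, 92, 132, 92]
t=21: [117, 171, 117, 171]
t=22: [102, 59, 102, 59]
t=23: [174, 176, 174, 176]
t=24: [43, 46, 43, 46]
t=25: [131, 135, 131, 135]
t=26: [83, 78, 83, 78]
t=27: [231, 233, 231, 233]
t=28: [214, 217, 214, 217]
t=29: [164, 168, 164, 168]
t=30: [15, 20, 15, 20]
t=31: [49, 55, 49, 55]
t=32: [151, 160, 151, 160]
t=33: [19, 7, 19, 7]
t=34: [47, 30, 47, 30]
t=35: [126, 104, 126, 104]
t=36: [120, 149, 120, 149]
t=37: [96, 56, 96, 56]
t=38: [185, 174, 185, 174]
t=39: [65, 51, 65, 51]
t=40: [183, 164, 183, 164]
t=41: [53, 27, 53, 27]
t=42: [137, 102, 137, 102]
t=43: [97, 145, 97, 145]
t=44: [149, 84, 149, 84]
t=45: [86, 174, 86, 174]
t=46: [172, 91, 172, 91]
t=47: [83, 159, 83, 159]
t=48: [168, 65, 168, 65]
t=49: [71, 147, 71, 147]
t=50: [165, 86, 165, 86]
t=51: [71, 165, 71, 165]
t=52: [158, 69, 158, 69]
t=53: [61, 151, 61, 151]
t=54: [140, 69, 140, 69]
t=55: [100, 166, 100, 166]
t=56: [135, 62, 135, 62]
t=57: [105, 155, 105, 155]
t=58: [123, 56, 123, 56]
t=59: [126, 152, 126, 152]
t=60: [80, 45, 80, 45]
t=61: [211, 163, 211, 163]
t=62: [113, 48, 113, 48]
t=63: [141, 143, 141, 143]
t=64: [55, 52, 55, 52]
t=65: [162, 158, 162, 158]
t=66: [6, 6, 6, 6]
t=67: [18, 18, 18, 18]
t=68: [54, 54, 54, 54]
t=69: [162, 162, 162, 162]
t=70: [6, 6, 6, 6]

Answer: 4
Key observation: The state at step 66, [6, 6, 6, 6], reappears at step 70 — and no state repeats earlier — so the cycle the system enters has period 4.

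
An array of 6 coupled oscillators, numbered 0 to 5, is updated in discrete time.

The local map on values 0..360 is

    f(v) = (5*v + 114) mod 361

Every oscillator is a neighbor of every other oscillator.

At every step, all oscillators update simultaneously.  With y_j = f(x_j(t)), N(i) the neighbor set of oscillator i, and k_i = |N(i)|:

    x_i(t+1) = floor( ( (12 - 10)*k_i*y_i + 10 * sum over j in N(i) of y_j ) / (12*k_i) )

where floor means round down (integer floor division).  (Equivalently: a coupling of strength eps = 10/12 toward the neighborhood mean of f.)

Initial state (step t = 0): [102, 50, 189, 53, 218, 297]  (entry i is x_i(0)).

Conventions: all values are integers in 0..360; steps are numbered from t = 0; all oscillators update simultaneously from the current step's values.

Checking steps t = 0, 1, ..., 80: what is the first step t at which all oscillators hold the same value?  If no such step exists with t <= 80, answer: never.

Simulating step by step:
t=0: [102, 50, 189, 53, 218, 297]  (not all equal)
t=1: [149, 149, 149, 149, 149, 149]  (all equal)

Answer: 1
Key observation: Synchronization is absorbing here: once all oscillators are equal they stay equal, and step 1 is the first all-equal step.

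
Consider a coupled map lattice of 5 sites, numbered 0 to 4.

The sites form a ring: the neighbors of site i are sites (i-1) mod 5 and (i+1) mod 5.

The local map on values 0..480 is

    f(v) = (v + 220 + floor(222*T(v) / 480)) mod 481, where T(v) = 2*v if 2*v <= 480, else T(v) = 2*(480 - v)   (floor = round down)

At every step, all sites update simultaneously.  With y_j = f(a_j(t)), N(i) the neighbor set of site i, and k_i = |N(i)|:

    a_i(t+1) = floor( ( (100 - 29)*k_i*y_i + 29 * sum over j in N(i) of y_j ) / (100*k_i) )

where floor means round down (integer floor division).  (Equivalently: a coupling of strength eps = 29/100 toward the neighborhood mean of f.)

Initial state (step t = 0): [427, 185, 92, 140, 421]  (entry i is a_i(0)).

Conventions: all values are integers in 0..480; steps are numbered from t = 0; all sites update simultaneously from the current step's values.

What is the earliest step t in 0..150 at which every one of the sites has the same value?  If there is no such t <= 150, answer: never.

Answer: 29
Key observation: Synchronization is absorbing here: once all sites are equal they stay equal, and step 29 is the first all-equal step.

Derivation:
t=0: [427, 185, 92, 140, 421]  (not all equal)
t=1: [197, 156, 296, 94, 184]  (not all equal)
t=2: [102, 74, 209, 327, 141]  (not all equal)
t=3: [349, 337, 182, 168, 97]  (not all equal)
t=4: [237, 190, 102, 115, 327]  (not all equal)
t=5: [183, 162, 374, 403, 239]  (not all equal)
t=6: [100, 79, 187, 210, 185]  (not all equal)
t=7: [360, 338, 144, 129, 147]  (not all equal)
t=8: [182, 180, 109, 337, 113]  (not all equal)
t=9: [138, 135, 347, 273, 353]  (not all equal)
t=10: [102, 370, 247, 204, 178]  (not all equal)
t=11: [337, 238, 192, 133, 136]  (not all equal)
t=12: [176, 185, 174, 353, 99]  (not all equal)
t=13: [127, 89, 95, 218, 332]  (not all equal)
t=14: [416, 403, 365, 200, 237]  (not all equal)
t=15: [211, 212, 197, 146, 187]  (not all equal)
t=16: [138, 142, 107, 45, 93]  (not all equal)
t=17: [62, 70, 347, 336, 328]  (not all equal)
t=18: [322, 330, 229, 208, 226]  (not all equal)
t=19: [202, 202, 177, 149, 173]  (not all equal)
t=20: [119, 120, 78, 39, 73]  (not all equal)
t=21: [436, 438, 370, 315, 363]  (not all equal)
t=22: [214, 214, 210, 207, 210]  (not all equal)
t=23: [148, 148, 143, 138, 143]  (not all equal)
t=24: [21, 21, 13, 6, 13]  (not all equal)
t=25: [257, 257, 245, 235, 245]  (not all equal)
t=26: [201, 201, 199, 193, 199]  (not all equal)
t=27: [124, 124, 120, 113, 120]  (not all equal)
t=28: [456, 456, 449, 441, 449]  (not all equal)
t=29: [216, 216, 216, 216, 216]  (all equal)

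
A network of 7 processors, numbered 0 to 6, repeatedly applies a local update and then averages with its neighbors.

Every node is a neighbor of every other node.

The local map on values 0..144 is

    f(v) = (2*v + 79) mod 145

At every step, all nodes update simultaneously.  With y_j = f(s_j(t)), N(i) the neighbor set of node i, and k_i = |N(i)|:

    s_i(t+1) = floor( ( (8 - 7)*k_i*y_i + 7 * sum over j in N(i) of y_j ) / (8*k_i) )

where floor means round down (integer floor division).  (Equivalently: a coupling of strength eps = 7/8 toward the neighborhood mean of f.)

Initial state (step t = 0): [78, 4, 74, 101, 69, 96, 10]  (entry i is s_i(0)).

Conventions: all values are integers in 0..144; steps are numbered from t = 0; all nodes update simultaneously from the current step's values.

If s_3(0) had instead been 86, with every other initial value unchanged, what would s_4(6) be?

Simulating step by step:
t=0: [78, 4, 74, 86, 69, 96, 10]
t=1: [94, 94, 94, 94, 95, 93, 94]
t=2: [122, 122, 122, 122, 121, 122, 122]
t=3: [32, 32, 32, 32, 32, 32, 32]
t=4: [143, 143, 143, 143, 143, 143, 143]
t=5: [75, 75, 75, 75, 75, 75, 75]
t=6: [84, 84, 84, 84, 84, 84, 84]

Answer: s_4(6) = 84
Key observation: This trace re-runs the system from the modified initial state.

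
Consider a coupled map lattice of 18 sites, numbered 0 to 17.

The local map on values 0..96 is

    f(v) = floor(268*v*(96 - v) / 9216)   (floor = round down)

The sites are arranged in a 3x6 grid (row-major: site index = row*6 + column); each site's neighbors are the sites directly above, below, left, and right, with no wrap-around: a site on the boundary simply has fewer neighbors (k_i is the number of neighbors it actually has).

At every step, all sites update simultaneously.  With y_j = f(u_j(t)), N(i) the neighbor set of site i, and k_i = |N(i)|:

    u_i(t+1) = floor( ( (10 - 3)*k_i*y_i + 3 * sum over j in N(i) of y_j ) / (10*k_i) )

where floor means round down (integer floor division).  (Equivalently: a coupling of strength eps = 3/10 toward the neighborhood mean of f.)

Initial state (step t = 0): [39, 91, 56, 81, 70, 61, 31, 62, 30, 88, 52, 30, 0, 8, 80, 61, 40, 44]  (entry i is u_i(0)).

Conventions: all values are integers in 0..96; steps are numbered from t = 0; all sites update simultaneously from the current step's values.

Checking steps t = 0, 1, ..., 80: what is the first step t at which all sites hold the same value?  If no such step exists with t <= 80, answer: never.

Simulating step by step:
t=0: [39, 91, 56, 81, 70, 61, 31, 62, 30, 88, 52, 30, 0, 8, 80, 61, 40, 44]  (not all equal)
t=1: [55, 28, 56, 38, 52, 59, 53, 53, 53, 30, 60, 59, 11, 23, 39, 55, 64, 64]  (not all equal)
t=2: [63, 58, 64, 63, 65, 63, 62, 63, 65, 59, 61, 62, 36, 49, 62, 63, 59, 59]  (not all equal)
t=3: [60, 62, 59, 60, 58, 59, 60, 60, 58, 62, 61, 61, 62, 64, 61, 60, 62, 62]  (not all equal)
t=4: [61, 61, 62, 62, 63, 63, 61, 61, 63, 61, 62, 62, 60, 59, 61, 61, 61, 61]  (not all equal)
t=5: [62, 61, 61, 61, 60, 60, 62, 61, 60, 61, 61, 61, 62, 62, 61, 62, 61, 61]  (not all equal)
t=6: [61, 61, 62, 62, 62, 62, 61, 61, 62, 61, 62, 62, 61, 61, 61, 61, 61, 62]  (not all equal)
t=7: [62, 61, 61, 61, 61, 61, 62, 61, 61, 61, 61, 61, 62, 62, 61, 62, 61, 61]  (not all equal)
t=8: [61, 61, 62, 62, 62, 62, 61, 61, 62, 61, 62, 62, 61, 61, 61, 61, 61, 62]  (not all equal)

Answer: never
Key observation: The state at step 6 reappears at step 8 — the system is in a cycle of period 2 from step 6 on.  No step 0..8 is synchronized, and the cycle repeats forever, so no step up to 80 (or ever) has all sites equal.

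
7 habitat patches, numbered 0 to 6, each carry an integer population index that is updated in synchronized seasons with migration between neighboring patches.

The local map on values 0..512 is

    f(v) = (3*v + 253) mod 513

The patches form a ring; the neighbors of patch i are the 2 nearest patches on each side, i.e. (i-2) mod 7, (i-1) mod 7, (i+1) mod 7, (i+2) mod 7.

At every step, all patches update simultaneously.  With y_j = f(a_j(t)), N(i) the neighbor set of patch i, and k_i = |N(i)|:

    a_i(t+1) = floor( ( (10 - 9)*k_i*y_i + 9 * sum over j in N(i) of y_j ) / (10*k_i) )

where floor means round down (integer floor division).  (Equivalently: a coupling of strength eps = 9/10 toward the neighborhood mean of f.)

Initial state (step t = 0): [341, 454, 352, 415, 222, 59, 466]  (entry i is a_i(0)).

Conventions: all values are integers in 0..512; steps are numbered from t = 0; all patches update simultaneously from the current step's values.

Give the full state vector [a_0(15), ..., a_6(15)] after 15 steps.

Answer: [303, 336, 409, 404, 332, 307, 318]

Derivation:
t=0: [341, 454, 352, 415, 222, 59, 466]
t=1: [227, 258, 299, 316, 332, 322, 272]
t=2: [123, 171, 196, 139, 142, 213, 192]
t=3: [298, 230, 186, 269, 282, 206, 235]
t=4: [356, 245, 177, 264, 262, 187, 265]
t=5: [270, 184, 207, 240, 139, 108, 246]
t=6: [272, 329, 248, 242, 322, 261, 171]
t=7: [220, 301, 254, 249, 292, 215, 128]
t=8: [296, 353, 302, 300, 347, 289, 241]
t=9: [231, 217, 192, 188, 210, 228, 217]
t=10: [385, 364, 368, 368, 359, 379, 403]
t=11: [364, 364, 333, 329, 359, 363, 351]
t=12: [288, 265, 282, 283, 263, 282, 311]
t=13: [82, 92, 53, 49, 87, 84, 61]
t=14: [357, 394, 247, 250, 394, 351, 273]
t=15: [303, 336, 409, 404, 332, 307, 318]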